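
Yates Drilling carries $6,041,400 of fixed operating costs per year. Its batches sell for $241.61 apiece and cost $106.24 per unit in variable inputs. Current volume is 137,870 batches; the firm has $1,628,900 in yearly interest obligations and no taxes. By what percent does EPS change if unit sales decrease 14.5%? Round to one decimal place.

At 137,870 units, contribution = 137,870 × $135.37 = $18,663,461.90.
EBIT = $18,663,461.90 − $6,041,400 = $12,622,061.90.
Interest = $1,628,900.00, so EBIT − I = $10,993,161.90.
DCL = total CM / (EBIT − I) = $18,663,461.90 / $10,993,161.90 = 1.6977.
%ΔEPS = DCL × %ΔSales = 1.6977 × -14.5% = -24.6%.

-24.6%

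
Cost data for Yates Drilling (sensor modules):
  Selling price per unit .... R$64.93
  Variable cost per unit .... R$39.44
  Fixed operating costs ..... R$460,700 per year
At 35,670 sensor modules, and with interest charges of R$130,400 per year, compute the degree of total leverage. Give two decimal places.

2.86

Contribution at this volume is 35,670 × R$25.49 = R$909,228.30.
Subtracting fixed costs: EBIT = R$909,228.30 − R$460,700 = R$448,528.30. Interest = R$130,400.00, so EBIT − I = R$318,128.30.
DCL = contribution ÷ (EBIT − I) = R$909,228.30 ÷ R$318,128.30 = 2.8581.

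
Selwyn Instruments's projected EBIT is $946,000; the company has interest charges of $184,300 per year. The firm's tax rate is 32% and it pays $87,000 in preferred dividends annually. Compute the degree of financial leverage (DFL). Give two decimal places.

1.49

Annual interest charges come to $184,300.00.
Preferred dividends grossed up pre-tax: $87,000 / (1 − 0.32) = $127,941.18.
DFL = EBIT ÷ [EBIT − I − D_p/(1−t)] = $946,000 ÷ [$946,000 − $184,300.00 − $127,941.18] = $946,000 ÷ $633,758.82 = 1.4927.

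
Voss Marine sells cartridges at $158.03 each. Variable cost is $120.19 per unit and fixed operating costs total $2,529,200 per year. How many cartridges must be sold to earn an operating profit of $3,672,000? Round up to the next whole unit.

Each unit contributes $158.03 − $120.19 = $37.84.
Need Q such that Q × $37.84 − $2,529,200 = $3,672,000, i.e. Q = $6,201,200 / $37.84 = 163,879.49 → 163,880.

163,880 cartridges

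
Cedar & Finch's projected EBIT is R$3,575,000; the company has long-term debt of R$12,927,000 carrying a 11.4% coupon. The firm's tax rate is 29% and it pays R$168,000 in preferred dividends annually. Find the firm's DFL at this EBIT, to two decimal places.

1.92

Interest = R$1,473,678.00.
Pre-tax preferred-dividend burden = R$168,000 ÷ (1 − 0.29) = R$236,619.72.
DFL = EBIT ÷ [EBIT − I − D_p/(1−t)] = R$3,575,000 ÷ [R$3,575,000 − R$1,473,678.00 − R$236,619.72] = R$3,575,000 ÷ R$1,864,702.28 = 1.9172.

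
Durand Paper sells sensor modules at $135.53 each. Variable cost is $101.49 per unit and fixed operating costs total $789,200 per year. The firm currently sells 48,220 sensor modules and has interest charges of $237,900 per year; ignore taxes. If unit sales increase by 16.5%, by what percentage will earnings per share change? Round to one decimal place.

+44.1%

At 48,220 units, contribution = 48,220 × $34.04 = $1,641,408.80.
EBIT = $1,641,408.80 − $789,200 = $852,208.80.
After interest of $237,900.00, pre-tax earnings = $614,308.80.
Degree of combined leverage = contribution ÷ (EBIT − I) = $1,641,408.80 ÷ $614,308.80 = 2.6720.
EPS therefore changes by 2.6720 × (+16.5%) = +44.1%.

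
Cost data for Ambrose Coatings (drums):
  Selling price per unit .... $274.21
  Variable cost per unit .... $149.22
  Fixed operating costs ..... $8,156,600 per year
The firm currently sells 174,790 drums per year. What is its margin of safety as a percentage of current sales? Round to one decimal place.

Contribution margin per unit = $274.21 − $149.22 = $124.99. Break-even units = $8,156,600 ÷ $124.99 = 65,258.02; break-even revenue = 65,258.02 × $274.21 = $17,894,401.84.
Current sales = 174,790 × $274.21 = $47,929,165.90.
Margin of safety = ($47,929,165.90 − $17,894,401.84) ÷ $47,929,165.90 = 62.7%.

62.7%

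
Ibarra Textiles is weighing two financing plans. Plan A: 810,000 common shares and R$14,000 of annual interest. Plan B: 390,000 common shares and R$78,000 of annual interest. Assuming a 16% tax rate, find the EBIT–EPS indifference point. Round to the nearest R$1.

At indifference, (EBIT − 14,000)(1 − t)/810,000 = (EBIT − 78,000)(1 − t)/390,000.
The (1 − t) factor cancels: (EBIT − 14,000) × 390,000 = (EBIT − 78,000) × 810,000.
EBIT × (810,000 − 390,000) = 78,000 × 810,000 − 14,000 × 390,000 = 57,720,000,000, so EBIT = 57,720,000,000 ÷ 420,000 = 137,428.57.

R$137,429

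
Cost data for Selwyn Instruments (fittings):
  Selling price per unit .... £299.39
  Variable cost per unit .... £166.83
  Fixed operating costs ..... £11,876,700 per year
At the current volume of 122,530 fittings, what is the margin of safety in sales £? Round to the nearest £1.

Each unit contributes £299.39 − £166.83 = £132.56. Break-even units = £11,876,700 ÷ £132.56 = 89,594.90; break-even revenue = 89,594.90 × £299.39 = £26,823,817.24.
Current sales = 122,530 × £299.39 = £36,684,256.70.
Margin of safety = £36,684,256.70 − £26,823,817.24 = £9,860,439.

£9,860,439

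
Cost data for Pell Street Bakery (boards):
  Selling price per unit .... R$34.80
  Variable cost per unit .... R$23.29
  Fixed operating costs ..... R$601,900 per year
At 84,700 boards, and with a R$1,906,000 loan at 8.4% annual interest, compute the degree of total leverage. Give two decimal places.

At 84,700 units, contribution = 84,700 × R$11.51 = R$974,897.00.
EBIT = R$974,897.00 − R$601,900 = R$372,997.00. Interest = R$160,104.00.
DOL = R$974,897.00 ÷ R$372,997.00 = 2.6137; DFL = R$372,997.00 ÷ R$212,893.00 = 1.7520.
Combined leverage = 2.6137 × 1.7520 = 4.5792.

4.58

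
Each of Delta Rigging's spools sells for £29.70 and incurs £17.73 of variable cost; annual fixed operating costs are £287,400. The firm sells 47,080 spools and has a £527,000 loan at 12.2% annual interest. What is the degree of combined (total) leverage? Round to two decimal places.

At 47,080 units, contribution = 47,080 × £11.97 = £563,547.60.
Operating income = contribution − fixed costs = £563,547.60 − £287,400 = £276,147.60. Interest = £64,294.00, so EBIT − I = £211,853.60.
DCL = contribution ÷ (EBIT − I) = £563,547.60 ÷ £211,853.60 = 2.6601.

2.66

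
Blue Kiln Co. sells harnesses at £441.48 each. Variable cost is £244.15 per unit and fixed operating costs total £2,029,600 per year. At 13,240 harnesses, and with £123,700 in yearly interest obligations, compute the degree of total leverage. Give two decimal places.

5.69

Total contribution margin = 13,240 × £197.33 = £2,612,649.20.
Operating income = contribution − fixed costs = £2,612,649.20 − £2,029,600 = £583,049.20. Interest = £123,700.00, so EBIT − I = £459,349.20.
DCL = contribution ÷ (EBIT − I) = £2,612,649.20 ÷ £459,349.20 = 5.6877.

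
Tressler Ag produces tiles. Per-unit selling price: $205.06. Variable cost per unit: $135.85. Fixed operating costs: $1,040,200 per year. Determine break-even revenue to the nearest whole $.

CM per unit = $205.06 − $135.85 = $69.21; CM ratio = $69.21 / $205.06 = 0.3375.
Break-even sales = FC ÷ CM ratio = $1,040,200 × $205.06 / $69.21 = $3,081,974.

$3,081,974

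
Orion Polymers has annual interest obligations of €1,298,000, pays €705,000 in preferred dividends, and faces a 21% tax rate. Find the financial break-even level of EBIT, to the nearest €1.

€2,190,405

Grossing the preferred dividend up to pre-tax terms: €705,000 / (1 − 0.21) = €892,405.06.
Financial break-even EBIT = interest + D_p ÷ (1 − t) = €1,298,000 + €892,405.06 = €2,190,405.06.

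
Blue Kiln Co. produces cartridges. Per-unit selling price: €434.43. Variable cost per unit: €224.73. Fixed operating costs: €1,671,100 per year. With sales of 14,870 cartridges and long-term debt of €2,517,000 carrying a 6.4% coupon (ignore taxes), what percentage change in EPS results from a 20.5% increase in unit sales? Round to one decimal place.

+49.7%

Total contribution margin = 14,870 × €209.70 = €3,118,239.00.
Subtracting fixed costs: EBIT = €3,118,239.00 − €1,671,100 = €1,447,139.00.
Interest = €161,088.00, so EBIT − I = €1,286,051.00.
DCL = total CM / (EBIT − I) = €3,118,239.00 / €1,286,051.00 = 2.4247.
%ΔEPS = DCL × %ΔSales = 2.4247 × +20.5% = +49.7%.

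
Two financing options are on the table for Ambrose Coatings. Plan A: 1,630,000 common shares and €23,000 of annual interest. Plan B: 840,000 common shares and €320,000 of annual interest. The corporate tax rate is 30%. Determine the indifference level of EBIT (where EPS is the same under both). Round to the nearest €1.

Set EPS_A = EPS_B: (EBIT − €23,000)(1 − 0.30) ÷ 1,630,000 = (EBIT − €320,000)(1 − 0.30) ÷ 840,000.
The (1 − t) factor cancels: (EBIT − 23,000) × 840,000 = (EBIT − 320,000) × 1,630,000.
EBIT × (1,630,000 − 840,000) = 320,000 × 1,630,000 − 23,000 × 840,000 = 502,280,000,000, so EBIT = 502,280,000,000 ÷ 790,000 = 635,797.47.

€635,797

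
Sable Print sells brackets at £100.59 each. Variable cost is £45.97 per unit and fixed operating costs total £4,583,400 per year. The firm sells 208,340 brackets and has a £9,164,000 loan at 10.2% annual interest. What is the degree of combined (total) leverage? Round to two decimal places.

Total contribution margin = 208,340 × £54.62 = £11,379,530.80.
EBIT = £11,379,530.80 − £4,583,400 = £6,796,130.80. Interest = £934,728.00.
DOL = £11,379,530.80 ÷ £6,796,130.80 = 1.6744; DFL = £6,796,130.80 ÷ £5,861,402.80 = 1.1595.
DCL = DOL × DFL = 1.6744 × 1.1595 = 1.9415.

1.94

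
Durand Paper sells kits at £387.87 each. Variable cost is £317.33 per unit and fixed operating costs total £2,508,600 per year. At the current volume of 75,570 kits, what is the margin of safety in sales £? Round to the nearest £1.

Each unit contributes £387.87 − £317.33 = £70.54. Break-even units = £2,508,600 ÷ £70.54 = 35,562.80; break-even revenue = 35,562.80 × £387.87 = £13,793,743.72.
Current sales = 75,570 × £387.87 = £29,311,335.90.
Margin of safety = £29,311,335.90 − £13,793,743.72 = £15,517,592.

£15,517,592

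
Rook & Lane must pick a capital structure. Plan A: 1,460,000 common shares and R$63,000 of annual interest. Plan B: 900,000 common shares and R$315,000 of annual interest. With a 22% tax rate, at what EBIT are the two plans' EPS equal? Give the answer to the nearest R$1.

Set EPS_A = EPS_B: (EBIT − R$63,000)(1 − 0.22) ÷ 1,460,000 = (EBIT − R$315,000)(1 − 0.22) ÷ 900,000.
The (1 − t) factor cancels: (EBIT − 63,000) × 900,000 = (EBIT − 315,000) × 1,460,000.
Solving, EBIT = (315,000·1,460,000 − 63,000·900,000) / (1,460,000 − 900,000) = 403,200,000,000 / 560,000 = 720,000.00.

R$720,000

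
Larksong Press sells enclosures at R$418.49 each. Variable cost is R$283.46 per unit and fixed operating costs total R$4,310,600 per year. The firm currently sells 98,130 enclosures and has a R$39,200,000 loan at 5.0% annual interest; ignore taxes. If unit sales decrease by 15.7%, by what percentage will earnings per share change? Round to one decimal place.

Total contribution margin = 98,130 × R$135.03 = R$13,250,493.90.
EBIT = R$13,250,493.90 − R$4,310,600 = R$8,939,893.90.
After interest of R$1,960,000.00, pre-tax earnings = R$6,979,893.90.
DCL = total CM / (EBIT − I) = R$13,250,493.90 / R$6,979,893.90 = 1.8984.
%ΔEPS = DCL × %ΔSales = 1.8984 × -15.7% = -29.8%.

-29.8%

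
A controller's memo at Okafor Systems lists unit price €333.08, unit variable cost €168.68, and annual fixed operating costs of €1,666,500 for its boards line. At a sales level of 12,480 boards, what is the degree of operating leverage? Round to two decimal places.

5.33

At 12,480 units, contribution = 12,480 × €164.40 = €2,051,712.00.
Operating income = contribution − fixed costs = €2,051,712.00 − €1,666,500 = €385,212.00.
Degree of operating leverage = €2,051,712.00 / €385,212.00 = 5.3262.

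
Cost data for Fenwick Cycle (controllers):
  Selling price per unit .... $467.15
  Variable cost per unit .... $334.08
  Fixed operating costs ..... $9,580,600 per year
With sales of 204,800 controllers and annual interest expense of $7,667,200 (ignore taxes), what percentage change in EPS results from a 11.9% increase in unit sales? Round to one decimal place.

+32.4%

Total contribution margin = 204,800 × $133.07 = $27,252,736.00.
Subtracting fixed costs: EBIT = $27,252,736.00 − $9,580,600 = $17,672,136.00.
After interest of $7,667,200.00, pre-tax earnings = $10,004,936.00.
Degree of combined leverage = contribution ÷ (EBIT − I) = $27,252,736.00 ÷ $10,004,936.00 = 2.7239.
%ΔEPS = DCL × %ΔSales = 2.7239 × +11.9% = +32.4%.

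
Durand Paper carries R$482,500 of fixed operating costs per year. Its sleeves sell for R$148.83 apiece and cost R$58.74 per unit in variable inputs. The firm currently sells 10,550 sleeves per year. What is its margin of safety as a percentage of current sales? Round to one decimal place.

Contribution margin per unit = R$148.83 − R$58.74 = R$90.09. Break-even units = R$482,500 ÷ R$90.09 = 5,355.76; break-even revenue = 5,355.76 × R$148.83 = R$797,097.07.
Actual sales revenue = 10,550 × R$148.83 = R$1,570,156.50.
Margin of safety = (R$1,570,156.50 − R$797,097.07) ÷ R$1,570,156.50 = 49.2%.

49.2%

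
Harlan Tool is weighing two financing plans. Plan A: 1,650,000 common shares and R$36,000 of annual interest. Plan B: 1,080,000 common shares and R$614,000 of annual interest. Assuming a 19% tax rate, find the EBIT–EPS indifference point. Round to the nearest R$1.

Set EPS_A = EPS_B: (EBIT − R$36,000)(1 − 0.19) ÷ 1,650,000 = (EBIT − R$614,000)(1 − 0.19) ÷ 1,080,000.
The (1 − t) factor cancels: (EBIT − 36,000) × 1,080,000 = (EBIT − 614,000) × 1,650,000.
Solving, EBIT = (614,000·1,650,000 − 36,000·1,080,000) / (1,650,000 − 1,080,000) = 974,220,000,000 / 570,000 = 1,709,157.89.

R$1,709,158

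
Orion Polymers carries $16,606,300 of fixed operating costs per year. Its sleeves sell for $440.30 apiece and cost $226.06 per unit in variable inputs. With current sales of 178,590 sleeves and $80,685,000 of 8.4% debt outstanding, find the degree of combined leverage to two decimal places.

Contribution at this volume is 178,590 × $214.24 = $38,261,121.60.
Subtracting fixed costs: EBIT = $38,261,121.60 − $16,606,300 = $21,654,821.60. Interest = $6,777,540.00, so EBIT − I = $14,877,281.60.
DCL = contribution ÷ (EBIT − I) = $38,261,121.60 ÷ $14,877,281.60 = 2.5718.

2.57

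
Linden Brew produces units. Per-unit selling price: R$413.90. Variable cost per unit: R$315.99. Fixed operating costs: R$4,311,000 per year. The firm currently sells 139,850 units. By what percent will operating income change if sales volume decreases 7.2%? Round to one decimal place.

Total contribution margin = 139,850 × R$97.91 = R$13,692,713.50.
Operating income = contribution − fixed costs = R$13,692,713.50 − R$4,311,000 = R$9,381,713.50.
DOL = contribution ÷ EBIT = R$13,692,713.50 ÷ R$9,381,713.50 = 1.4595.
%ΔEBIT = DOL × %ΔSales = 1.4595 × -7.2% = -10.5%.

-10.5%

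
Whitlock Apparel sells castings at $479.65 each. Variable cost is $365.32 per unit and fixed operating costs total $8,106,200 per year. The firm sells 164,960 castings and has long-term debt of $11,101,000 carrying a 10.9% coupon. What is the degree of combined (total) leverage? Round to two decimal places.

Total contribution margin = 164,960 × $114.33 = $18,859,876.80.
Subtracting fixed costs: EBIT = $18,859,876.80 − $8,106,200 = $10,753,676.80. Interest = $1,210,009.00, so EBIT − I = $9,543,667.80.
Degree of total leverage = total CM / (EBIT − interest) = $18,859,876.80 / $9,543,667.80 = 1.9762.

1.98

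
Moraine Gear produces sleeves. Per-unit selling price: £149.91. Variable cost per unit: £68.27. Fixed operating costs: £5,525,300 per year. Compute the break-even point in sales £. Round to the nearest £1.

£10,145,734

Contribution margin per unit = £149.91 − £68.27 = £81.64, a CM ratio of £81.64 ÷ £149.91 = 0.5446.
Break-even revenue = fixed costs × price ÷ CM = £5,525,300 × £149.91 ÷ £81.64 = £10,145,734.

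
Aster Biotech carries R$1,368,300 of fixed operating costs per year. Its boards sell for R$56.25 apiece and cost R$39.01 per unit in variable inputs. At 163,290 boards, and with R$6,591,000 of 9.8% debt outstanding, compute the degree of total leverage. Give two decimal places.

Total contribution margin = 163,290 × R$17.24 = R$2,815,119.60.
EBIT = R$2,815,119.60 − R$1,368,300 = R$1,446,819.60. Interest = R$645,918.00, so EBIT − I = R$800,901.60.
DCL = contribution ÷ (EBIT − I) = R$2,815,119.60 ÷ R$800,901.60 = 3.5149.

3.51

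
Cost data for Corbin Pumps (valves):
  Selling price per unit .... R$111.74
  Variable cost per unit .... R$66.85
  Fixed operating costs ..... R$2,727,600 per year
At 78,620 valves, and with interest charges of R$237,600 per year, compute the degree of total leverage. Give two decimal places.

6.26

At 78,620 units, contribution = 78,620 × R$44.89 = R$3,529,251.80.
Operating income = contribution − fixed costs = R$3,529,251.80 − R$2,727,600 = R$801,651.80. Interest = R$237,600.00.
DOL = R$3,529,251.80 ÷ R$801,651.80 = 4.4025; DFL = R$801,651.80 ÷ R$564,051.80 = 1.4212.
Combined leverage = 4.4025 × 1.4212 = 6.2568.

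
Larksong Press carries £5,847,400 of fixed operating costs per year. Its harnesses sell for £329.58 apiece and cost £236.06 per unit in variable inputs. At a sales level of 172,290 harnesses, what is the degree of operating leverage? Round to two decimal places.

Contribution at this volume is 172,290 × £93.52 = £16,112,560.80.
Operating income = contribution − fixed costs = £16,112,560.80 − £5,847,400 = £10,265,160.80.
Degree of operating leverage = £16,112,560.80 / £10,265,160.80 = 1.5696.

1.57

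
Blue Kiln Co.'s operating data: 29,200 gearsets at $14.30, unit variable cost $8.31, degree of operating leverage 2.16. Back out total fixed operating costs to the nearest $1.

At 29,200 units, contribution = 29,200 × $5.99 = $174,908.00.
Since DOL = CM ÷ EBIT, EBIT = $174,908.00 ÷ 2.16 = $80,975.93.
And FC = contribution − EBIT = $174,908.00 − $80,975.93 = $93,932.

$93,932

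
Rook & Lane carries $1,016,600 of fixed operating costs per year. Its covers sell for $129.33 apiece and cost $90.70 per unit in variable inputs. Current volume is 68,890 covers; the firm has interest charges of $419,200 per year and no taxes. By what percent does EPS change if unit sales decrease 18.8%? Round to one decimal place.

Contribution at this volume is 68,890 × $38.63 = $2,661,220.70.
EBIT = $2,661,220.70 − $1,016,600 = $1,644,620.70.
Interest = $419,200.00, so EBIT − I = $1,225,420.70.
DCL = total CM / (EBIT − I) = $2,661,220.70 / $1,225,420.70 = 2.1717.
%ΔEPS = DCL × %ΔSales = 2.1717 × -18.8% = -40.8%.

-40.8%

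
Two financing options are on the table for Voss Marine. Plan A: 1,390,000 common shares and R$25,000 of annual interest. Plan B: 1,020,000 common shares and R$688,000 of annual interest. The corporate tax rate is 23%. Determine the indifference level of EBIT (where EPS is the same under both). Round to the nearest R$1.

Set EPS_A = EPS_B: (EBIT − R$25,000)(1 − 0.23) ÷ 1,390,000 = (EBIT − R$688,000)(1 − 0.23) ÷ 1,020,000.
Cancelling (1 − t) and cross-multiplying: 1,020,000·(EBIT − 25,000) = 1,390,000·(EBIT − 688,000).
EBIT × (1,390,000 − 1,020,000) = 688,000 × 1,390,000 − 25,000 × 1,020,000 = 930,820,000,000, so EBIT = 930,820,000,000 ÷ 370,000 = 2,515,729.73.

R$2,515,730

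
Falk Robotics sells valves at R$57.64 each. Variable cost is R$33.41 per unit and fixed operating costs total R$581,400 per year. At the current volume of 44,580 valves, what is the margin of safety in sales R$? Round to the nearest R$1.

R$1,186,517

Contribution margin per unit = R$57.64 − R$33.41 = R$24.23. Break-even units = R$581,400 ÷ R$24.23 = 23,995.05; break-even revenue = 23,995.05 × R$57.64 = R$1,383,074.54.
Actual sales revenue = 44,580 × R$57.64 = R$2,569,591.20.
Margin of safety = R$2,569,591.20 − R$1,383,074.54 = R$1,186,517.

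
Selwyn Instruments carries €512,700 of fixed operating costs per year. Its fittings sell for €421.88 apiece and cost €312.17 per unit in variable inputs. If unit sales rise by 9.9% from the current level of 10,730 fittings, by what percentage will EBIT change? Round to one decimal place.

+17.5%

At 10,730 units, contribution = 10,730 × €109.71 = €1,177,188.30.
Operating income = contribution − fixed costs = €1,177,188.30 − €512,700 = €664,488.30.
DOL = contribution ÷ EBIT = €1,177,188.30 ÷ €664,488.30 = 1.7716.
Operating income changes by 1.7716 × +9.9% = +17.5%.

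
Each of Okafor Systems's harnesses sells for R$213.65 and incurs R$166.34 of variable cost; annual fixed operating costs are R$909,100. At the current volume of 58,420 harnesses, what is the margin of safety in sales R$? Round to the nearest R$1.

Unit CM = price − variable cost = R$213.65 − R$166.34 = R$47.31. Break-even units = R$909,100 ÷ R$47.31 = 19,215.81; break-even revenue = 19,215.81 × R$213.65 = R$4,105,457.94.
Actual sales revenue = 58,420 × R$213.65 = R$12,481,433.00.
Margin of safety = R$12,481,433.00 − R$4,105,457.94 = R$8,375,975.

R$8,375,975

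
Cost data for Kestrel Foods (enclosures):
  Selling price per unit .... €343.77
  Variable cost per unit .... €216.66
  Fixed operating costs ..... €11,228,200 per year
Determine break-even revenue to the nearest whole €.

Contribution margin per unit = €343.77 − €216.66 = €127.11, a CM ratio of €127.11 ÷ €343.77 = 0.3698.
Break-even revenue = fixed costs × price ÷ CM = €11,228,200 × €343.77 ÷ €127.11 = €30,366,756.

€30,366,756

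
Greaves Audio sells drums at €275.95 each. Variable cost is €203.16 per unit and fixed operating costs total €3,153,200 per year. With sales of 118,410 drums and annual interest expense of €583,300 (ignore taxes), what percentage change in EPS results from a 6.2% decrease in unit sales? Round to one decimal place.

Total contribution margin = 118,410 × €72.79 = €8,619,063.90.
EBIT = €8,619,063.90 − €3,153,200 = €5,465,863.90.
After interest of €583,300.00, pre-tax earnings = €4,882,563.90.
DCL = total CM / (EBIT − I) = €8,619,063.90 / €4,882,563.90 = 1.7653.
EPS therefore changes by 1.7653 × (-6.2%) = -10.9%.

-10.9%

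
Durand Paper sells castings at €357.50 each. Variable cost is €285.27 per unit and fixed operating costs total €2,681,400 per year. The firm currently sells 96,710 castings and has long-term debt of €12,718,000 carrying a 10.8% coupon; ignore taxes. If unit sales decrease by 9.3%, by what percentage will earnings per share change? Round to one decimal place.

-22.2%

Contribution at this volume is 96,710 × €72.23 = €6,985,363.30.
EBIT = €6,985,363.30 − €2,681,400 = €4,303,963.30.
Interest = €1,373,544.00, so EBIT − I = €2,930,419.30.
DCL = total CM / (EBIT − I) = €6,985,363.30 / €2,930,419.30 = 2.3837.
EPS therefore changes by 2.3837 × (-9.3%) = -22.2%.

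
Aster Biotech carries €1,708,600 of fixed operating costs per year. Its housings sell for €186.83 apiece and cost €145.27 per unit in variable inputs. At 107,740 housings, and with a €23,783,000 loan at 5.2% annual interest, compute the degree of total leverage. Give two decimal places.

2.92

At 107,740 units, contribution = 107,740 × €41.56 = €4,477,674.40.
Subtracting fixed costs: EBIT = €4,477,674.40 − €1,708,600 = €2,769,074.40. Interest = €1,236,716.00, so EBIT − I = €1,532,358.40.
DCL = contribution ÷ (EBIT − I) = €4,477,674.40 ÷ €1,532,358.40 = 2.9221.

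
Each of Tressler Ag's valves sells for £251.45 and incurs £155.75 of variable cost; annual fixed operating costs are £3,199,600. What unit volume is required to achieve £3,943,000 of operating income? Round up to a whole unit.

Unit CM = price − variable cost = £251.45 − £155.75 = £95.70.
Required volume = (fixed costs + target profit) ÷ CM = (£3,199,600 + £3,943,000) ÷ £95.70 = 74,635.32, so 74,636 valves.

74,636 valves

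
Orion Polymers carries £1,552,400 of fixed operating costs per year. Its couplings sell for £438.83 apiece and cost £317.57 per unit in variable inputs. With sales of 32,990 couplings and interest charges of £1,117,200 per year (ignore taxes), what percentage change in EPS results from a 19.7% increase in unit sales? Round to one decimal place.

Total contribution margin = 32,990 × £121.26 = £4,000,367.40.
EBIT = £4,000,367.40 − £1,552,400 = £2,447,967.40.
Interest = £1,117,200.00, so EBIT − I = £1,330,767.40.
Degree of combined leverage = contribution ÷ (EBIT − I) = £4,000,367.40 ÷ £1,330,767.40 = 3.0061.
%ΔEPS = DCL × %ΔSales = 3.0061 × +19.7% = +59.2%.

+59.2%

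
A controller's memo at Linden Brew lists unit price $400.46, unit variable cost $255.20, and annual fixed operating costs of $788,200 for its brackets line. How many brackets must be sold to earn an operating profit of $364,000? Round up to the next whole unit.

Unit CM = price − variable cost = $400.46 − $255.20 = $145.26.
Required volume = (fixed costs + target profit) ÷ CM = ($788,200 + $364,000) ÷ $145.26 = 7,931.98, so 7,932 brackets.

7,932 brackets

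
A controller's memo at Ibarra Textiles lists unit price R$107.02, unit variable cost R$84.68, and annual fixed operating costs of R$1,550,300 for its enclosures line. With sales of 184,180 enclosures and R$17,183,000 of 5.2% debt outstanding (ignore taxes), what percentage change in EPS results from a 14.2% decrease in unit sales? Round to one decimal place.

Contribution at this volume is 184,180 × R$22.34 = R$4,114,581.20.
Operating income = contribution − fixed costs = R$4,114,581.20 − R$1,550,300 = R$2,564,281.20.
After interest of R$893,516.00, pre-tax earnings = R$1,670,765.20.
Degree of combined leverage = contribution ÷ (EBIT − I) = R$4,114,581.20 ÷ R$1,670,765.20 = 2.4627.
%ΔEPS = DCL × %ΔSales = 2.4627 × -14.2% = -35.0%.

-35.0%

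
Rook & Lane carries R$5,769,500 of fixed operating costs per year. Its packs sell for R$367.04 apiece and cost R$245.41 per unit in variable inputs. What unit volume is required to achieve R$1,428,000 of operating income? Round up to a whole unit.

59,176 packs

Contribution margin per unit = R$367.04 − R$245.41 = R$121.63.
Required volume = (fixed costs + target profit) ÷ CM = (R$5,769,500 + R$1,428,000) ÷ R$121.63 = 59,175.37, so 59,176 packs.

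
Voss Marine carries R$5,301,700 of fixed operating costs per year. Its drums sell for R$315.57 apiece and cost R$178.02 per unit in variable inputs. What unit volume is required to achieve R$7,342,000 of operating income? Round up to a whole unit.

91,921 drums

Unit CM = price − variable cost = R$315.57 − R$178.02 = R$137.55.
Need Q such that Q × R$137.55 − R$5,301,700 = R$7,342,000, i.e. Q = R$12,643,700 / R$137.55 = 91,920.76 → 91,921.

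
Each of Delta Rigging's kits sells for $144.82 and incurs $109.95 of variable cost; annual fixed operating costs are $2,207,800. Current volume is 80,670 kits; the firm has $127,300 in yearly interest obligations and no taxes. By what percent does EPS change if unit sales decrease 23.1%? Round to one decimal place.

-136.0%

Total contribution margin = 80,670 × $34.87 = $2,812,962.90.
EBIT = $2,812,962.90 − $2,207,800 = $605,162.90.
Interest = $127,300.00, so EBIT − I = $477,862.90.
Degree of combined leverage = contribution ÷ (EBIT − I) = $2,812,962.90 ÷ $477,862.90 = 5.8865.
%ΔEPS = DCL × %ΔSales = 5.8865 × -23.1% = -136.0%.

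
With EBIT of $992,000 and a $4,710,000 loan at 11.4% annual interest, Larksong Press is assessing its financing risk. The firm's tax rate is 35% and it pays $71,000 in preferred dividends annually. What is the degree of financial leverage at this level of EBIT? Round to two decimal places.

2.87

Annual interest charges come to $536,940.00.
Preferred dividends grossed up pre-tax: $71,000 / (1 − 0.35) = $109,230.77.
DFL = EBIT ÷ [EBIT − I − D_p/(1−t)] = $992,000 ÷ [$992,000 − $536,940.00 − $109,230.77] = $992,000 ÷ $345,829.23 = 2.8685.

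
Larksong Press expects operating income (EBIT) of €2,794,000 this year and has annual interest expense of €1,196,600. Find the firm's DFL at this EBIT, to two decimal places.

Annual interest charges come to €1,196,600.00.
Degree of financial leverage = EBIT / (EBIT − interest) = €2,794,000 / €1,597,400.00 = 1.7491.

1.75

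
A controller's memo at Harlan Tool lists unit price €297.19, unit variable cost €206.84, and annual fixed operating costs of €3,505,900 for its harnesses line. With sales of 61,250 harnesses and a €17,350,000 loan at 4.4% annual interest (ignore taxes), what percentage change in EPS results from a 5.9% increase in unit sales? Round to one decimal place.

At 61,250 units, contribution = 61,250 × €90.35 = €5,533,937.50.
EBIT = €5,533,937.50 − €3,505,900 = €2,028,037.50.
Interest = €763,400.00, so EBIT − I = €1,264,637.50.
DCL = total CM / (EBIT − I) = €5,533,937.50 / €1,264,637.50 = 4.3759.
%ΔEPS = DCL × %ΔSales = 4.3759 × +5.9% = +25.8%.

+25.8%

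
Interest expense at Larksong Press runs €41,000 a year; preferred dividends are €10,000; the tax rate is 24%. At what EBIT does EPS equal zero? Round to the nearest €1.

€54,158

Grossing the preferred dividend up to pre-tax terms: €10,000 / (1 − 0.24) = €13,157.89.
EPS = 0 when EBIT covers interest plus the pre-tax preferred burden: €41,000 + €13,157.89 = €54,157.89.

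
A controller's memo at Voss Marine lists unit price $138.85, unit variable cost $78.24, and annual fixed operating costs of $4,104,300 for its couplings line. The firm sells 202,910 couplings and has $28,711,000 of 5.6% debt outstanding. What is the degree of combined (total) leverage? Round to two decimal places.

1.87

Contribution at this volume is 202,910 × $60.61 = $12,298,375.10.
EBIT = $12,298,375.10 − $4,104,300 = $8,194,075.10. Interest = $1,607,816.00.
DOL = $12,298,375.10 ÷ $8,194,075.10 = 1.5009; DFL = $8,194,075.10 ÷ $6,586,259.10 = 1.2441.
Combined leverage = 1.5009 × 1.2441 = 1.8673.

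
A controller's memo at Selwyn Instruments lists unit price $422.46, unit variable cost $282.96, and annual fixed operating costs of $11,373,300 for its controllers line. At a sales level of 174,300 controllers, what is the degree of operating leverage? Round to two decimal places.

1.88

Contribution at this volume is 174,300 × $139.50 = $24,314,850.00.
Subtracting fixed costs: EBIT = $24,314,850.00 − $11,373,300 = $12,941,550.00.
DOL = contribution ÷ EBIT = $24,314,850.00 ÷ $12,941,550.00 = 1.8788.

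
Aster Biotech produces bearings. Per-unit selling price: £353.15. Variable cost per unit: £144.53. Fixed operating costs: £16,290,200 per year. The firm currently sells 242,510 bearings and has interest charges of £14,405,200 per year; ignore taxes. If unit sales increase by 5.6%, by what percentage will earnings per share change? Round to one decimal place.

Total contribution margin = 242,510 × £208.62 = £50,592,436.20.
EBIT = £50,592,436.20 − £16,290,200 = £34,302,236.20.
Interest = £14,405,200.00, so EBIT − I = £19,897,036.20.
Degree of combined leverage = contribution ÷ (EBIT − I) = £50,592,436.20 ÷ £19,897,036.20 = 2.5427.
EPS therefore changes by 2.5427 × (+5.6%) = +14.2%.

+14.2%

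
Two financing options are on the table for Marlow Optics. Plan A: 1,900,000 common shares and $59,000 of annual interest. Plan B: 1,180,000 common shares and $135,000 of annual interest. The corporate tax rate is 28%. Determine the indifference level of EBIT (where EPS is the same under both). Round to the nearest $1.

$259,556

Set EPS_A = EPS_B: (EBIT − $59,000)(1 − 0.28) ÷ 1,900,000 = (EBIT − $135,000)(1 − 0.28) ÷ 1,180,000.
The (1 − t) factor cancels: (EBIT − 59,000) × 1,180,000 = (EBIT − 135,000) × 1,900,000.
EBIT × (1,900,000 − 1,180,000) = 135,000 × 1,900,000 − 59,000 × 1,180,000 = 186,880,000,000, so EBIT = 186,880,000,000 ÷ 720,000 = 259,555.56.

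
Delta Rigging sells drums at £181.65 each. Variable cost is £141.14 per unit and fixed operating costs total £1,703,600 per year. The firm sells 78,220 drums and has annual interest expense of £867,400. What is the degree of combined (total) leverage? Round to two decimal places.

Contribution at this volume is 78,220 × £40.51 = £3,168,692.20.
Subtracting fixed costs: EBIT = £3,168,692.20 − £1,703,600 = £1,465,092.20. Interest = £867,400.00, so EBIT − I = £597,692.20.
Degree of total leverage = total CM / (EBIT − interest) = £3,168,692.20 / £597,692.20 = 5.3015.

5.30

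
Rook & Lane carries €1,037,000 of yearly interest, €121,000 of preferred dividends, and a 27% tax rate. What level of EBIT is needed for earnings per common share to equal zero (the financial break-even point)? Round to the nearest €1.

€1,202,753

Grossing the preferred dividend up to pre-tax terms: €121,000 / (1 − 0.27) = €165,753.42.
Financial break-even EBIT = interest + D_p ÷ (1 − t) = €1,037,000 + €165,753.42 = €1,202,753.42.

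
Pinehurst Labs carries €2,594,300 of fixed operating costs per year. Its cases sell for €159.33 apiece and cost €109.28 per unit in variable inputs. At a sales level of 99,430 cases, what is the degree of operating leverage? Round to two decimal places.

2.09

At 99,430 units, contribution = 99,430 × €50.05 = €4,976,471.50.
Subtracting fixed costs: EBIT = €4,976,471.50 − €2,594,300 = €2,382,171.50.
So DOL = total CM / EBIT = €4,976,471.50 / €2,382,171.50 = 2.0890.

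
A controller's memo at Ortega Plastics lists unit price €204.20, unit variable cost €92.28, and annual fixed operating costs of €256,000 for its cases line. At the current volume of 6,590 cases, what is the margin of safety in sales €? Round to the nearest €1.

Contribution margin per unit = €204.20 − €92.28 = €111.92. Break-even units = €256,000 ÷ €111.92 = 2,287.35; break-even revenue = 2,287.35 × €204.20 = €467,076.48.
Current sales = 6,590 × €204.20 = €1,345,678.00.
Margin of safety = €1,345,678.00 − €467,076.48 = €878,602.

€878,602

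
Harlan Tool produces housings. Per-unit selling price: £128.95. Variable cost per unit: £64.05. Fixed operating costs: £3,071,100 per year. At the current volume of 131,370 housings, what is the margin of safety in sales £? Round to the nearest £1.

£10,838,184

Contribution margin per unit = £128.95 − £64.05 = £64.90. Break-even units = £3,071,100 ÷ £64.90 = 47,320.49; break-even revenue = 47,320.49 × £128.95 = £6,101,977.58.
Current sales = 131,370 × £128.95 = £16,940,161.50.
Margin of safety = £16,940,161.50 − £6,101,977.58 = £10,838,184.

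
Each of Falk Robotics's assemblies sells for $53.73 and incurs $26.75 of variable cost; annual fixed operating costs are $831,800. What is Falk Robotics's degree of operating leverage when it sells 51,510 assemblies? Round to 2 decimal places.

Contribution at this volume is 51,510 × $26.98 = $1,389,739.80.
Operating income = contribution − fixed costs = $1,389,739.80 − $831,800 = $557,939.80.
So DOL = total CM / EBIT = $1,389,739.80 / $557,939.80 = 2.4908.

2.49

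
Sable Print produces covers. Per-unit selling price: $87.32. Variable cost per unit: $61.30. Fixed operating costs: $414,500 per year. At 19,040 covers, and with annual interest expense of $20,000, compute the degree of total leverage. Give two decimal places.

8.13

Total contribution margin = 19,040 × $26.02 = $495,420.80.
EBIT = $495,420.80 − $414,500 = $80,920.80. Interest = $20,000.00.
DOL = $495,420.80 ÷ $80,920.80 = 6.1223; DFL = $80,920.80 ÷ $60,920.80 = 1.3283.
Combined leverage = 6.1223 × 1.3283 = 8.1323.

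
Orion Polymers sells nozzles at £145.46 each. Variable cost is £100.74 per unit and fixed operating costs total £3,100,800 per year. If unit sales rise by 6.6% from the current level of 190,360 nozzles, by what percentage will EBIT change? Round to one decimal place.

+10.4%

Contribution at this volume is 190,360 × £44.72 = £8,512,899.20.
Subtracting fixed costs: EBIT = £8,512,899.20 − £3,100,800 = £5,412,099.20.
DOL = contribution ÷ EBIT = £8,512,899.20 ÷ £5,412,099.20 = 1.5729.
%ΔEBIT = DOL × %ΔSales = 1.5729 × +6.6% = +10.4%.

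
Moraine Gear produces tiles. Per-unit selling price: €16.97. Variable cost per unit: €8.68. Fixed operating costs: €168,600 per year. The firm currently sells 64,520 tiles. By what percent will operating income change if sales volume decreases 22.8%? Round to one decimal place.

Total contribution margin = 64,520 × €8.29 = €534,870.80.
Subtracting fixed costs: EBIT = €534,870.80 − €168,600 = €366,270.80.
DOL = contribution ÷ EBIT = €534,870.80 ÷ €366,270.80 = 1.4603.
So EBIT moves 1.4603 × (-22.8%) = -33.3%.

-33.3%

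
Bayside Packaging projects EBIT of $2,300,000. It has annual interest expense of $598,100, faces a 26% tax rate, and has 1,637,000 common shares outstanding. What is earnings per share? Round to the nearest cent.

$0.77

Pre-tax income = $2,300,000 − $598,100.00 = $1,701,900.00.
After tax at 26%: net income = $1,701,900.00 × 0.74 = $1,259,406.00.
Per share: $1,259,406.00 / 1,637,000 shares = $0.77.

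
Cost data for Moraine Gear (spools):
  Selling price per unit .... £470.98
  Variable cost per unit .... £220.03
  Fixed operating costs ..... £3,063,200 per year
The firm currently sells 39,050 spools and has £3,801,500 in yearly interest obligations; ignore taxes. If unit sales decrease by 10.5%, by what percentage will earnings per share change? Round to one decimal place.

Total contribution margin = 39,050 × £250.95 = £9,799,597.50.
Operating income = contribution − fixed costs = £9,799,597.50 − £3,063,200 = £6,736,397.50.
After interest of £3,801,500.00, pre-tax earnings = £2,934,897.50.
Degree of combined leverage = contribution ÷ (EBIT − I) = £9,799,597.50 ÷ £2,934,897.50 = 3.3390.
EPS therefore changes by 3.3390 × (-10.5%) = -35.1%.

-35.1%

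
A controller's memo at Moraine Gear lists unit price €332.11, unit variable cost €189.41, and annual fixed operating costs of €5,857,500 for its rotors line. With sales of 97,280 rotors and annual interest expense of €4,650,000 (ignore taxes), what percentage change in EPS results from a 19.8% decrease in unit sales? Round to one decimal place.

Contribution at this volume is 97,280 × €142.70 = €13,881,856.00.
Operating income = contribution − fixed costs = €13,881,856.00 − €5,857,500 = €8,024,356.00.
After interest of €4,650,000.00, pre-tax earnings = €3,374,356.00.
Degree of combined leverage = contribution ÷ (EBIT − I) = €13,881,856.00 ÷ €3,374,356.00 = 4.1139.
%ΔEPS = DCL × %ΔSales = 4.1139 × -19.8% = -81.5%.

-81.5%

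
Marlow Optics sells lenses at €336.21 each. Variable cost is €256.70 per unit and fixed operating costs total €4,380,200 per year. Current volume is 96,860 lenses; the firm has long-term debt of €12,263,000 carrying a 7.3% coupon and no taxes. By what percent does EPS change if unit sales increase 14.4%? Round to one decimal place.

+45.7%

Contribution at this volume is 96,860 × €79.51 = €7,701,338.60.
EBIT = €7,701,338.60 − €4,380,200 = €3,321,138.60.
Interest = €895,199.00, so EBIT − I = €2,425,939.60.
Degree of combined leverage = contribution ÷ (EBIT − I) = €7,701,338.60 ÷ €2,425,939.60 = 3.1746.
EPS therefore changes by 3.1746 × (+14.4%) = +45.7%.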